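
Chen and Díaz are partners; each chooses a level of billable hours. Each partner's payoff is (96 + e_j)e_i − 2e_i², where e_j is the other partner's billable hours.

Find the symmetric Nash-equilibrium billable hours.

32

Chen's payoff is (96 + e_D)e_C − 2e_C².
∂π/∂e_C = 96 + e_D − 4e_C = 0, so e_C = 24 + 0.25e_D.
Setting e_C = e_D in the reaction function: e_C = 24 + 0.25e_C, so e_C = 24 / 0.75 = 32.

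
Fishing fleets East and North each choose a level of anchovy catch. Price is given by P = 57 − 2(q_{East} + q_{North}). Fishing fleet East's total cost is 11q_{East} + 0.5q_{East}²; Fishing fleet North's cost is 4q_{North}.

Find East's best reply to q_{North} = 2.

Fishing fleet East's profit: π = q_{East}(57 − 2(q_{East} + q_{North})) − 11q_{East} − 0.5q_{East}².
∂π/∂q_{East} = 46 − 5q_{East} − 2q_{North} = 0, so q_{East} = 9.2 − 0.4q_{North}.
At q_{North} = 2: q_{East} = 9.2 − 0.4·2 = 8.4.

8.4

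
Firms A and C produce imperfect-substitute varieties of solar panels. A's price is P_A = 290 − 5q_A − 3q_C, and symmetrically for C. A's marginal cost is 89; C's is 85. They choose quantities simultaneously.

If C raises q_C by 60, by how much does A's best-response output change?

-18

Firm A's profit: π = q_A(290 − 5q_A − 3q_C) − 89q_A.
∂π/∂q_A = 201 − 10q_A − 3q_C = 0 ⇒ q_A = 20.1 − 0.3q_C.
The reaction-function slope is −0.3, so a 60-unit rise in q_C moves q_A by −0.3 × 60 = −18. A's best response falls — the actions are strategic substitutes.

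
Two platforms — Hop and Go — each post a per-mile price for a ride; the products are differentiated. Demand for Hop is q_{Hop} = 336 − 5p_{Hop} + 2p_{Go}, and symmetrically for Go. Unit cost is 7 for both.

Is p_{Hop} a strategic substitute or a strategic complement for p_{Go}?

Hop's profit: π = (p_{Hop} − 7)(336 − 5p_{Hop} + 2p_{Go}).
∂π/∂p_{Hop} = 371 − 10p_{Hop} + 2p_{Go} = 0 ⇒ p_{Hop} = 37.1 + 0.2p_{Go}.
The best-response slope dp_{Hop}/dp_{Go} = 0.2 > 0: the reaction function is upward-sloping, so the choices are strategic complements.

strategic complements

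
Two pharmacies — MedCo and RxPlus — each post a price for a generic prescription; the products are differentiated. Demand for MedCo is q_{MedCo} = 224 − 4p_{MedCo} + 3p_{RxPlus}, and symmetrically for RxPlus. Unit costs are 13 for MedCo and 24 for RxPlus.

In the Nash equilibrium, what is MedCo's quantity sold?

178.4

MedCo's profit: π = (p_{MedCo} − 13)(224 − 4p_{MedCo} + 3p_{RxPlus}).
∂π/∂p_{MedCo} = 276 − 8p_{MedCo} + 3p_{RxPlus} = 0 ⇒ p_{MedCo} = 34.5 + 0.375p_{RxPlus}.
Similarly p_{RxPlus} = 40 + 0.375p_{MedCo}.
Substituting the second reaction function into the first: p_{MedCo} = 34.5 + 0.375(40 + 0.375p_{MedCo}), which gives (55/64)p_{MedCo} = 49.5 ⇒ p_{MedCo} = 57.6.
Then p_{RxPlus} = 40 + 0.375·57.6 = 61.6.
q_{MedCo} = 224 − 4·57.6 + 3·61.6 = 178.4.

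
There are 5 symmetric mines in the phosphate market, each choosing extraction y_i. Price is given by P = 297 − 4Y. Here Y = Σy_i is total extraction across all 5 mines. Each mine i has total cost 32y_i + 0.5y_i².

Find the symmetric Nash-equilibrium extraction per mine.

A representative mine's profit is π_i = y_i(297 − 4Y) − 32y_i − 0.5y_i², with Y = y_i + Σ_{j≠i} y_j.
First-order condition: 265 − 9y_i − 4Σ_{j≠i} y_j = 0.
With identical mines, set every y_j = y: then 265 − 9y − 16y = 0, i.e. y = 265/25 = 10.6.

10.6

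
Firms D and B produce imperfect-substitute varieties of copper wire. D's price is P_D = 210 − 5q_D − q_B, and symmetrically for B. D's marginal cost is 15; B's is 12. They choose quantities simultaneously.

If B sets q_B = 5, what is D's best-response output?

Firm D's profit: π = q_D(210 − 5q_D − q_B) − 15q_D.
∂π/∂q_D = 195 − 10q_D − q_B = 0 ⇒ q_D = 19.5 − 0.1q_B.
At q_B = 5: q_D = 19.5 − 0.1·5 = 19.

19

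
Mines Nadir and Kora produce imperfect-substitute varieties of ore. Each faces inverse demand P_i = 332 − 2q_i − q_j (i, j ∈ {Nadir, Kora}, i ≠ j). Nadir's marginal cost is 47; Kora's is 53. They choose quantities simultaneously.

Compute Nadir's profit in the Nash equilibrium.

Mine Nadir's profit: π = q_{Nadir}(332 − 2q_{Nadir} − q_{Kora}) − 47q_{Nadir}.
∂π/∂q_{Nadir} = 285 − 4q_{Nadir} − q_{Kora} = 0 ⇒ q_{Nadir} = 71.25 − 0.25q_{Kora}.
Similarly q_{Kora} = 69.75 − 0.25q_{Nadir}.
Plugging q_{Kora} into Nadir's best response: q_{Nadir} = 71.25 − 0.25(69.75 − 0.25q_{Nadir}) ⇒ 0.9375q_{Nadir} = 53.8125, so q_{Nadir} = 57.4.
Then q_{Kora} = 69.75 − 0.25·57.4 = 55.4.
P_{Nadir} = 332 − 2·57.4 − 55.4 = 161.8.
Profit = (161.8 − 47)·57.4 = 6589.52.

6589.52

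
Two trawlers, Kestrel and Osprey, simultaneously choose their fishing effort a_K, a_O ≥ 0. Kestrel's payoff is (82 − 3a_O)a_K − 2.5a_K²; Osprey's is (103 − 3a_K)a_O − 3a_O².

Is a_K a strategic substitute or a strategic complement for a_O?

Expanding Kestrel's payoff: 82a_K − 3a_Oa_K − 2.5a_K².
∂π/∂a_K = 82 − 3a_O − 5a_K = 0, so a_K = 16.4 − 0.6a_O.
The best-response slope da_K/da_O = −0.6 < 0: the reaction function is downward-sloping, so the choices are strategic substitutes.

strategic substitutes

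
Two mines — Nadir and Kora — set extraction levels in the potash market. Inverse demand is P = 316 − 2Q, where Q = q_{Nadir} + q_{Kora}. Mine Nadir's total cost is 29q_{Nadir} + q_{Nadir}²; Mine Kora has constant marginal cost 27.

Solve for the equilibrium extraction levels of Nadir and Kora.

Mine Nadir's profit: π = q_{Nadir}(316 − 2(q_{Nadir} + q_{Kora})) − 29q_{Nadir} − q_{Nadir}².
∂π/∂q_{Nadir} = 287 − 6q_{Nadir} − 2q_{Kora} = 0, so q_{Nadir} = 287/6 − (1/3)q_{Kora}.
For Kora: ∂π/∂q_{Kora} = 289 − 4q_{Kora} − 2q_{Nadir} = 0 ⇒ q_{Kora} = 72.25 − 0.5q_{Nadir}.
Plugging q_{Kora} into Nadir's best response: q_{Nadir} = 287/6 − (1/3)(72.25 − 0.5q_{Nadir}) ⇒ (5/6)q_{Nadir} = 23.75, so q_{Nadir} = 28.5.
Then q_{Kora} = 72.25 − 0.5·28.5 = 58.

28.5, 58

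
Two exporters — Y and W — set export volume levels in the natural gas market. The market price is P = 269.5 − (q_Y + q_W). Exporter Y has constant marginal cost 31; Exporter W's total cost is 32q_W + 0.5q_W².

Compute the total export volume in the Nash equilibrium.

Exporter Y's profit: π = q_Y(269.5 − (q_Y + q_W)) − 31q_Y.
∂π/∂q_Y = 238.5 − 2q_Y − q_W = 0, so q_Y = 119.25 − 0.5q_W.
For W: ∂π/∂q_W = 237.5 − 3q_W − q_Y = 0 ⇒ q_W = 475/6 − (1/3)q_Y.
Plugging q_W into Y's best response: q_Y = 119.25 − 0.5(475/6 − (1/3)q_Y) ⇒ (5/6)q_Y = 239/3, so q_Y = 95.6.
Then q_W = 475/6 − (1/3)·95.6 = 47.3.
Total export volume: 95.6 + 47.3 = 142.9.

142.9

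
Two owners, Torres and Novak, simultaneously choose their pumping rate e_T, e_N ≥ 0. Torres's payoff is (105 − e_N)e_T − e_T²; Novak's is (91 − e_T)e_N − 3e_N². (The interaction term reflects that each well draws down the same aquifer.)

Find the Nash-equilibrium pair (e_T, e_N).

49, 7

Expanding Torres's payoff: 105e_T − e_Ne_T − e_T².
∂π/∂e_T = 105 − e_N − 2e_T = 0, so e_T = 52.5 − 0.5e_N.
Likewise for Novak: e_N = 91/6 − (1/6)e_T.
Plugging e_N into Torres's best response: e_T = 52.5 − 0.5(91/6 − (1/6)e_T) ⇒ (11/12)e_T = 539/12, so e_T = 49.
Then e_N = 91/6 − (1/6)·49 = 7.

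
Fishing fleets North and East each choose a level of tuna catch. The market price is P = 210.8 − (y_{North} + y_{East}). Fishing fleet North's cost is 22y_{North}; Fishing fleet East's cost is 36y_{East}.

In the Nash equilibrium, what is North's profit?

4569.76

Fishing fleet North's profit: π = y_{North}(210.8 − (y_{North} + y_{East})) − 22y_{North}.
∂π/∂y_{North} = 188.8 − 2y_{North} − y_{East} = 0, so y_{North} = 94.4 − 0.5y_{East}.
By the same steps for East: y_{East} = 87.4 − 0.5y_{North}.
Solving the two reaction functions simultaneously: (1 − (−0.5)(−0.5))y_{North} = 94.4 − 0.5·87.4, so 0.75y_{North} = 50.7 and y_{North} = 67.6.
Then y_{East} = 87.4 − 0.5·67.6 = 53.6.
Price P = 210.8 − 121.2 = 89.6.
North's profit: (89.6 − 22)·67.6 = 4569.76.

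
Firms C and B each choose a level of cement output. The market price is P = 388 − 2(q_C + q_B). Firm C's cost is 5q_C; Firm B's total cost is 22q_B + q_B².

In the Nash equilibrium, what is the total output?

Firm C's profit: π = q_C(388 − 2(q_C + q_B)) − 5q_C.
∂π/∂q_C = 383 − 4q_C − 2q_B = 0, so q_C = 95.75 − 0.5q_B.
For B: ∂π/∂q_B = 366 − 6q_B − 2q_C = 0 ⇒ q_B = 61 − (1/3)q_C.
Solving the two reaction functions simultaneously: (1 − (−0.5)(−1/3))q_C = 95.75 − 0.5·61, so (5/6)q_C = 65.25 and q_C = 78.3.
Then q_B = 61 − (1/3)·78.3 = 34.9.
Total output: 78.3 + 34.9 = 113.2.

113.2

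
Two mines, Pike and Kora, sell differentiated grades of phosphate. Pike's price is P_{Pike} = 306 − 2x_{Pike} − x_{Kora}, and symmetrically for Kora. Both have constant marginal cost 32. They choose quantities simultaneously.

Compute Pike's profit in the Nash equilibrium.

Mine Pike's profit: π = x_{Pike}(306 − 2x_{Pike} − x_{Kora}) − 32x_{Pike}.
∂π/∂x_{Pike} = 274 − 4x_{Pike} − x_{Kora} = 0 ⇒ x_{Pike} = 68.5 − 0.25x_{Kora}.
Setting x_{Pike} = x_{Kora} in the reaction function: x_{Pike} = 68.5 − 0.25x_{Pike}, so x_{Pike} = 68.5 / 1.25 = 54.8.
P_{Pike} = 306 − 2·54.8 − 54.8 = 141.6.
Profit = (141.6 − 32)·54.8 = 6006.08.

6006.08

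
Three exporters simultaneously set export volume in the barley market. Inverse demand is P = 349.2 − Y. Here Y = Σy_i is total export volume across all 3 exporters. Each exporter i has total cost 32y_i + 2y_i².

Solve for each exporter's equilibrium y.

A representative exporter's profit is π_i = y_i(349.2 − Y) − 32y_i − 2y_i², with Y = y_i + Σ_{j≠i} y_j.
First-order condition: 317.2 − 6y_i − Σ_{j≠i} y_j = 0.
In a symmetric equilibrium every exporter chooses the same y, so Σ_{j≠i} y_j = 2y. The condition becomes 317.2 − 8y = 0, giving y = 317.2/8 = 39.65.

39.65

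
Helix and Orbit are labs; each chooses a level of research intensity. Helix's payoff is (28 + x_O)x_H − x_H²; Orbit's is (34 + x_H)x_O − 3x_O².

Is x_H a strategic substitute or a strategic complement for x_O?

Expanding Helix's payoff: 28x_H + x_Ox_H − x_H².
∂π/∂x_H = 28 + x_O − 2x_H = 0, so x_H = 14 + 0.5x_O.
The best-response slope dx_H/dx_O = 0.5 > 0: the reaction function is upward-sloping, so the choices are strategic complements.

strategic complements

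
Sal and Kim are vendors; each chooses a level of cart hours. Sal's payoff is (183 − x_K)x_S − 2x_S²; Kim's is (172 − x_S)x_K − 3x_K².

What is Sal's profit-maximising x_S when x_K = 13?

42.5

Expanding Sal's payoff: 183x_S − x_Kx_S − 2x_S².
∂π/∂x_S = 183 − x_K − 4x_S = 0, so x_S = 45.75 − 0.25x_K.
At x_K = 13: x_S = 45.75 − 0.25·13 = 42.5.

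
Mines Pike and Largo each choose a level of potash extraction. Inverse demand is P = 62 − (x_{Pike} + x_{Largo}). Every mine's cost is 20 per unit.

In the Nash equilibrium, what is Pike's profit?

Mine Pike's profit: π = x_{Pike}(62 − (x_{Pike} + x_{Largo})) − 20x_{Pike}.
∂π/∂x_{Pike} = 42 − 2x_{Pike} − x_{Largo} = 0, so x_{Pike} = 21 − 0.5x_{Largo}.
Setting x_{Pike} = x_{Largo} in the reaction function: x_{Pike} = 21 − 0.5x_{Pike}, so x_{Pike} = 21 / 1.5 = 14.
Price P = 62 − 28 = 34.
Pike's profit: (34 − 20)·14 = 196.

196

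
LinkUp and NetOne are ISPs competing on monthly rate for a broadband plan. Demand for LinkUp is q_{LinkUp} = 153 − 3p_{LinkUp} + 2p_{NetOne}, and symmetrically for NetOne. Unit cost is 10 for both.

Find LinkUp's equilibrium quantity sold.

107.25

LinkUp's profit: π = (p_{LinkUp} − 10)(153 − 3p_{LinkUp} + 2p_{NetOne}).
∂π/∂p_{LinkUp} = 183 − 6p_{LinkUp} + 2p_{NetOne} = 0 ⇒ p_{LinkUp} = 30.5 + (1/3)p_{NetOne}.
Setting p_{LinkUp} = p_{NetOne} in the reaction function: p_{LinkUp} = 30.5 + (1/3)p_{LinkUp}, so p_{LinkUp} = 30.5 / (2/3) = 45.75.
q_{LinkUp} = 153 − 3·45.75 + 2·45.75 = 107.25.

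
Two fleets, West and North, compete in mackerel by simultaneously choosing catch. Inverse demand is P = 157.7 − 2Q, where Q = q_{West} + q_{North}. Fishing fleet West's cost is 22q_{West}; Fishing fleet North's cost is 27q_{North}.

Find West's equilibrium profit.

Fishing fleet West's profit: π = q_{West}(157.7 − 2(q_{West} + q_{North})) − 22q_{West}.
∂π/∂q_{West} = 135.7 − 4q_{West} − 2q_{North} = 0, so q_{West} = 33.925 − 0.5q_{North}.
By the same steps for North: q_{North} = 32.675 − 0.5q_{West}.
Solving the two reaction functions simultaneously: (1 − (−0.5)(−0.5))q_{West} = 33.925 − 0.5·32.675, so 0.75q_{West} = 17.5875 and q_{West} = 23.45.
Then q_{North} = 32.675 − 0.5·23.45 = 20.95.
Price P = 157.7 − 2·44.4 = 68.9.
West's profit: (68.9 − 22)·23.45 = 1099.805.

1099.805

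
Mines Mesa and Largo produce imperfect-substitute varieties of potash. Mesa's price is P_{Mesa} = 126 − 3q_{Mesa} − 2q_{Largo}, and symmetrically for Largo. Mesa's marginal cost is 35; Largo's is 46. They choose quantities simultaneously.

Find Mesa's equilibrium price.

Mine Mesa's profit: π = q_{Mesa}(126 − 3q_{Mesa} − 2q_{Largo}) − 35q_{Mesa}.
∂π/∂q_{Mesa} = 91 − 6q_{Mesa} − 2q_{Largo} = 0 ⇒ q_{Mesa} = 91/6 − (1/3)q_{Largo}.
Similarly q_{Largo} = 40/3 − (1/3)q_{Mesa}.
Plugging q_{Largo} into Mesa's best response: q_{Mesa} = 91/6 − (1/3)(40/3 − (1/3)q_{Mesa}) ⇒ (8/9)q_{Mesa} = 193/18, so q_{Mesa} = 12.0625.
Then q_{Largo} = 40/3 − (1/3)·12.0625 = 9.3125.
P_{Mesa} = 126 − 3·12.0625 − 2·9.3125 = 71.1875.

71.1875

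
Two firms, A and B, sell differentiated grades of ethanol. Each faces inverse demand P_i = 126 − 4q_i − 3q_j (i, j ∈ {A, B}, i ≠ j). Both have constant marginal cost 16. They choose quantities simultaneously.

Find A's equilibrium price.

Firm A's profit: π = q_A(126 − 4q_A − 3q_B) − 16q_A.
∂π/∂q_A = 110 − 8q_A − 3q_B = 0 ⇒ q_A = 13.75 − 0.375q_B.
Setting q_A = q_B in the reaction function: q_A = 13.75 − 0.375q_A, so q_A = 13.75 / 1.375 = 10.
P_A = 126 − 4·10 − 3·10 = 56.

56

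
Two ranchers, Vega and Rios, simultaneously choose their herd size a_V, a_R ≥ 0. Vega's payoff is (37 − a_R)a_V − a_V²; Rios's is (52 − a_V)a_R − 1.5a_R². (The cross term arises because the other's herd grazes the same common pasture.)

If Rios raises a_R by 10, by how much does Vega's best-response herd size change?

Expanding Vega's payoff: 37a_V − a_Ra_V − a_V².
∂π/∂a_V = 37 − a_R − 2a_V = 0, so a_V = 18.5 − 0.5a_R.
The reaction-function slope is −0.5, so a 10-unit rise in a_R moves a_V by −0.5 × 10 = −5. Vega's best response falls — the actions are strategic substitutes.

-5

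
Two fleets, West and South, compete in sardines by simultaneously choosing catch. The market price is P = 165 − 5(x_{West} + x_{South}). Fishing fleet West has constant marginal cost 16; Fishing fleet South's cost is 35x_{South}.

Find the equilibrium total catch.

Fishing fleet West's profit: π = x_{West}(165 − 5(x_{West} + x_{South})) − 16x_{West}.
∂π/∂x_{West} = 149 − 10x_{West} − 5x_{South} = 0, so x_{West} = 14.9 − 0.5x_{South}.
By the same steps for South: x_{South} = 13 − 0.5x_{West}.
Plugging x_{South} into West's best response: x_{West} = 14.9 − 0.5(13 − 0.5x_{West}) ⇒ 0.75x_{West} = 8.4, so x_{West} = 11.2.
Then x_{South} = 13 − 0.5·11.2 = 7.4.
Total catch: 11.2 + 7.4 = 18.6.

18.6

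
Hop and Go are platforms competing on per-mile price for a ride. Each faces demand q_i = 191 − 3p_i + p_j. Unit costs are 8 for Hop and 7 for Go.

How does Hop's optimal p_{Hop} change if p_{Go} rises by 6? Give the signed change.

Hop's profit: π = (p_{Hop} − 8)(191 − 3p_{Hop} + p_{Go}).
∂π/∂p_{Hop} = 215 − 6p_{Hop} + p_{Go} = 0 ⇒ p_{Hop} = 215/6 + (1/6)p_{Go}.
The reaction-function slope is 1/6, so a 6-unit rise in p_{Go} moves p_{Hop} by 1/6 × 6 = 1. Hop's best response rises — the actions are strategic complements.

1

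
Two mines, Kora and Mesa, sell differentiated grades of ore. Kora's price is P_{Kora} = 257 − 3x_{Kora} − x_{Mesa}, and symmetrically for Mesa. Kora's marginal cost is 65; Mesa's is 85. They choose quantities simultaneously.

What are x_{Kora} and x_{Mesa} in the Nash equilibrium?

Mine Kora's profit: π = x_{Kora}(257 − 3x_{Kora} − x_{Mesa}) − 65x_{Kora}.
∂π/∂x_{Kora} = 192 − 6x_{Kora} − x_{Mesa} = 0 ⇒ x_{Kora} = 32 − (1/6)x_{Mesa}.
Similarly x_{Mesa} = 86/3 − (1/6)x_{Kora}.
Plugging x_{Mesa} into Kora's best response: x_{Kora} = 32 − (1/6)(86/3 − (1/6)x_{Kora}) ⇒ (35/36)x_{Kora} = 245/9, so x_{Kora} = 28.
Then x_{Mesa} = 86/3 − (1/6)·28 = 24.

28, 24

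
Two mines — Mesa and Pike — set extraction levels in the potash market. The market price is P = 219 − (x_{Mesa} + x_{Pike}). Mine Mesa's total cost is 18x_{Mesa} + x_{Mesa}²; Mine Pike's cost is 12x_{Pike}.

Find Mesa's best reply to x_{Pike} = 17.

Mine Mesa's profit: π = x_{Mesa}(219 − (x_{Mesa} + x_{Pike})) − 18x_{Mesa} − x_{Mesa}².
∂π/∂x_{Mesa} = 201 − 4x_{Mesa} − x_{Pike} = 0, so x_{Mesa} = 50.25 − 0.25x_{Pike}.
At x_{Pike} = 17: x_{Mesa} = 50.25 − 0.25·17 = 46.

46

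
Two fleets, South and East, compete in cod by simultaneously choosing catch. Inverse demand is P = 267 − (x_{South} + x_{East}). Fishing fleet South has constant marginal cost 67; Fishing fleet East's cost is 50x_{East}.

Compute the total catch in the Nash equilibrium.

Fishing fleet South's profit: π = x_{South}(267 − (x_{South} + x_{East})) − 67x_{South}.
∂π/∂x_{South} = 200 − 2x_{South} − x_{East} = 0, so x_{South} = 100 − 0.5x_{East}.
By the same steps for East: x_{East} = 108.5 − 0.5x_{South}.
Plugging x_{East} into South's best response: x_{South} = 100 − 0.5(108.5 − 0.5x_{South}) ⇒ 0.75x_{South} = 45.75, so x_{South} = 61.
Then x_{East} = 108.5 − 0.5·61 = 78.
Total catch: 61 + 78 = 139.

139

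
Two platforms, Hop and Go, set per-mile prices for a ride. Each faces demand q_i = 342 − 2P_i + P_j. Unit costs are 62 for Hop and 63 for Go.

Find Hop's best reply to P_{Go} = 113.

144.75

Hop's profit: π = (P_{Hop} − 62)(342 − 2P_{Hop} + P_{Go}).
∂π/∂P_{Hop} = 466 − 4P_{Hop} + P_{Go} = 0 ⇒ P_{Hop} = 116.5 + 0.25P_{Go}.
At P_{Go} = 113: P_{Hop} = 116.5 + 0.25·113 = 144.75.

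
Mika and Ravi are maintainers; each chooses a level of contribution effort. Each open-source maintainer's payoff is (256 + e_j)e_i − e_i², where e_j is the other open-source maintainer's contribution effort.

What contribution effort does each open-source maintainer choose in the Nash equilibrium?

Mika's payoff is (256 + e_R)e_M − e_M².
∂π/∂e_M = 256 + e_R − 2e_M = 0, so e_M = 128 + 0.5e_R.
Setting e_M = e_R in the reaction function: e_M = 128 + 0.5e_M, so e_M = 128 / 0.5 = 256.

256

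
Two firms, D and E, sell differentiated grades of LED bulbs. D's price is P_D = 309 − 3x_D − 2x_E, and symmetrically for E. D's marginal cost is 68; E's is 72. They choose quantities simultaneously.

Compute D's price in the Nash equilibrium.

Firm D's profit: π = x_D(309 − 3x_D − 2x_E) − 68x_D.
∂π/∂x_D = 241 − 6x_D − 2x_E = 0 ⇒ x_D = 241/6 − (1/3)x_E.
Similarly x_E = 39.5 − (1/3)x_D.
Solving the two reaction functions simultaneously: (1 − (−1/3)(−1/3))x_D = 241/6 − (1/3)·39.5, so (8/9)x_D = 27 and x_D = 30.375.
Then x_E = 39.5 − (1/3)·30.375 = 29.375.
P_D = 309 − 3·30.375 − 2·29.375 = 159.125.

159.125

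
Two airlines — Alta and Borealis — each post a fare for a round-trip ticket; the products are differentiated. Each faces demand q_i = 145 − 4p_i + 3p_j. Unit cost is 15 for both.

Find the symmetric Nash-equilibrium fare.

41

Alta's profit: π = (p_{Alta} − 15)(145 − 4p_{Alta} + 3p_{Borealis}).
∂π/∂p_{Alta} = 205 − 8p_{Alta} + 3p_{Borealis} = 0 ⇒ p_{Alta} = 25.625 + 0.375p_{Borealis}.
Setting p_{Alta} = p_{Borealis} in the reaction function: p_{Alta} = 25.625 + 0.375p_{Alta}, so p_{Alta} = 25.625 / 0.625 = 41.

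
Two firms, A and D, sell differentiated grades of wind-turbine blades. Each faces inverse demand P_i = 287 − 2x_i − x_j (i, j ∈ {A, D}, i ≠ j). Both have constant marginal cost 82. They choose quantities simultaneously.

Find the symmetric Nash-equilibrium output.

Firm A's profit: π = x_A(287 − 2x_A − x_D) − 82x_A.
∂π/∂x_A = 205 − 4x_A − x_D = 0 ⇒ x_A = 51.25 − 0.25x_D.
By symmetry x_D = x_A; substituting into the reaction function, 1.25x_A = 51.25 and x_A = 41.

41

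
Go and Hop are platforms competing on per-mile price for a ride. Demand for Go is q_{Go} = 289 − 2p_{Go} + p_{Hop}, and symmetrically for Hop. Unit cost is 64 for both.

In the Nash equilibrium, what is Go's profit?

11250

Go's profit: π = (p_{Go} − 64)(289 − 2p_{Go} + p_{Hop}).
∂π/∂p_{Go} = 417 − 4p_{Go} + p_{Hop} = 0 ⇒ p_{Go} = 104.25 + 0.25p_{Hop}.
Setting p_{Go} = p_{Hop} in the reaction function: p_{Go} = 104.25 + 0.25p_{Go}, so p_{Go} = 104.25 / 0.75 = 139.
q_{Go} = 289 − 2·139 + 139 = 150.
Profit = (139 − 64)·150 = 11250.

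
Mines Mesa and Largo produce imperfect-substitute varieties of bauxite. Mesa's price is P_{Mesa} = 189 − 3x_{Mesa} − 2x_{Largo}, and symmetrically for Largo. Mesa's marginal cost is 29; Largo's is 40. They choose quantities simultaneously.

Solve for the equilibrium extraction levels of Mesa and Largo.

Mine Mesa's profit: π = x_{Mesa}(189 − 3x_{Mesa} − 2x_{Largo}) − 29x_{Mesa}.
∂π/∂x_{Mesa} = 160 − 6x_{Mesa} − 2x_{Largo} = 0 ⇒ x_{Mesa} = 80/3 − (1/3)x_{Largo}.
Similarly x_{Largo} = 149/6 − (1/3)x_{Mesa}.
Solving the two reaction functions simultaneously: (1 − (−1/3)(−1/3))x_{Mesa} = 80/3 − (1/3)·(149/6), so (8/9)x_{Mesa} = 331/18 and x_{Mesa} = 20.6875.
Then x_{Largo} = 149/6 − (1/3)·20.6875 = 17.9375.

20.6875, 17.9375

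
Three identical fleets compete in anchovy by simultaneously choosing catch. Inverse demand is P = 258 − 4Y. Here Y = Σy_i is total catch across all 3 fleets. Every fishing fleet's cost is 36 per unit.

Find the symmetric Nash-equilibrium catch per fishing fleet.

A representative fishing fleet's profit is π_i = y_i(258 − 4Y) − 36y_i, with Y = y_i + Σ_{j≠i} y_j.
First-order condition: 222 − 8y_i − 4Σ_{j≠i} y_j = 0.
In a symmetric equilibrium every fishing fleet chooses the same y, so Σ_{j≠i} y_j = 2y. The condition becomes 222 − 16y = 0, giving y = 222/16 = 13.875.

13.875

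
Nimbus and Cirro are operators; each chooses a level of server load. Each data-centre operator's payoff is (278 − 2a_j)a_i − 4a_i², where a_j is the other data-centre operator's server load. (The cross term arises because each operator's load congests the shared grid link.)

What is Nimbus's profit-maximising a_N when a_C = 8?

32.75

Nimbus's payoff is (278 − 2a_C)a_N − 4a_N².
∂π/∂a_N = 278 − 2a_C − 8a_N = 0, so a_N = 34.75 − 0.25a_C.
At a_C = 8: a_N = 34.75 − 0.25·8 = 32.75.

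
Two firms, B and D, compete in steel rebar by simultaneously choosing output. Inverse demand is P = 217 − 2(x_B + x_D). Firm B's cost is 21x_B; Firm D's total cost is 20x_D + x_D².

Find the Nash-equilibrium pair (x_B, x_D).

39.1, 19.8

Firm B's profit: π = x_B(217 − 2(x_B + x_D)) − 21x_B.
∂π/∂x_B = 196 − 4x_B − 2x_D = 0, so x_B = 49 − 0.5x_D.
For D: ∂π/∂x_D = 197 − 6x_D − 2x_B = 0 ⇒ x_D = 197/6 − (1/3)x_B.
Solving the two reaction functions simultaneously: (1 − (−0.5)(−1/3))x_B = 49 − 0.5·(197/6), so (5/6)x_B = 391/12 and x_B = 39.1.
Then x_D = 197/6 − (1/3)·39.1 = 19.8.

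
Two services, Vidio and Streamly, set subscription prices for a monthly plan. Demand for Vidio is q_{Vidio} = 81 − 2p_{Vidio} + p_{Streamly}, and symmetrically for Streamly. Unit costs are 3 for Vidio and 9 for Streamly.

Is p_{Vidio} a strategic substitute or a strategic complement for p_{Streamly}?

strategic complements

Vidio's profit: π = (p_{Vidio} − 3)(81 − 2p_{Vidio} + p_{Streamly}).
∂π/∂p_{Vidio} = 87 − 4p_{Vidio} + p_{Streamly} = 0 ⇒ p_{Vidio} = 21.75 + 0.25p_{Streamly}.
The best-response slope dp_{Vidio}/dp_{Streamly} = 0.25 > 0: the reaction function is upward-sloping, so the choices are strategic complements.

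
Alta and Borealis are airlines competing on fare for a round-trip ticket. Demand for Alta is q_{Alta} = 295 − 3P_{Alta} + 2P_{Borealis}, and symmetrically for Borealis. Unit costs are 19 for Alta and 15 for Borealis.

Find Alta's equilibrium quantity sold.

204.75

Alta's profit: π = (P_{Alta} − 19)(295 − 3P_{Alta} + 2P_{Borealis}).
∂π/∂P_{Alta} = 352 − 6P_{Alta} + 2P_{Borealis} = 0 ⇒ P_{Alta} = 176/3 + (1/3)P_{Borealis}.
Similarly P_{Borealis} = 170/3 + (1/3)P_{Alta}.
Plugging P_{Borealis} into Alta's best response: P_{Alta} = 176/3 + (1/3)(170/3 + (1/3)P_{Alta}) ⇒ (8/9)P_{Alta} = 698/9, so P_{Alta} = 87.25.
Then P_{Borealis} = 170/3 + (1/3)·87.25 = 85.75.
q_{Alta} = 295 − 3·87.25 + 2·85.75 = 204.75.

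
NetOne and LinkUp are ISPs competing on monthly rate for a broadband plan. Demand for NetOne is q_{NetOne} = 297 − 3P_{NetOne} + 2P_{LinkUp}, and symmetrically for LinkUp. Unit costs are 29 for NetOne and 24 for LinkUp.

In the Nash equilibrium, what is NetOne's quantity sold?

NetOne's profit: π = (P_{NetOne} − 29)(297 − 3P_{NetOne} + 2P_{LinkUp}).
∂π/∂P_{NetOne} = 384 − 6P_{NetOne} + 2P_{LinkUp} = 0 ⇒ P_{NetOne} = 64 + (1/3)P_{LinkUp}.
Similarly P_{LinkUp} = 61.5 + (1/3)P_{NetOne}.
Plugging P_{LinkUp} into NetOne's best response: P_{NetOne} = 64 + (1/3)(61.5 + (1/3)P_{NetOne}) ⇒ (8/9)P_{NetOne} = 84.5, so P_{NetOne} = 95.0625.
Then P_{LinkUp} = 61.5 + (1/3)·95.0625 = 93.1875.
q_{NetOne} = 297 − 3·95.0625 + 2·93.1875 = 198.1875.

198.1875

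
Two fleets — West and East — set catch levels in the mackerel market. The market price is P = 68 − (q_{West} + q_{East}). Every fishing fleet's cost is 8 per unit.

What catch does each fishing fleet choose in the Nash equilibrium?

20

Fishing fleet West's profit: π = q_{West}(68 − (q_{West} + q_{East})) − 8q_{West}.
∂π/∂q_{West} = 60 − 2q_{West} − q_{East} = 0, so q_{West} = 30 − 0.5q_{East}.
By symmetry q_{East} = q_{West}; substituting into the reaction function, 1.5q_{West} = 30 and q_{West} = 20.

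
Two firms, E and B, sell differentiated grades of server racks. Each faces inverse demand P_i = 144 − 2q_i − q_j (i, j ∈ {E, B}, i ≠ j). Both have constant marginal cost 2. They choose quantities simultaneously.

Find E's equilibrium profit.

Firm E's profit: π = q_E(144 − 2q_E − q_B) − 2q_E.
∂π/∂q_E = 142 − 4q_E − q_B = 0 ⇒ q_E = 35.5 − 0.25q_B.
The game is symmetric, so in equilibrium q_B = q_E: the reaction function gives 1.25q_E = 35.5, hence q_E = 28.4.
P_E = 144 − 2·28.4 − 28.4 = 58.8.
Profit = (58.8 − 2)·28.4 = 1613.12.

1613.12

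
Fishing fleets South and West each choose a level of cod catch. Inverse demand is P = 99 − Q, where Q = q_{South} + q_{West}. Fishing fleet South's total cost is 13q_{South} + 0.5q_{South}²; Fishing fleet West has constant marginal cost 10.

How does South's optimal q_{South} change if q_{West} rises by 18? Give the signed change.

-6

Fishing fleet South's profit: π = q_{South}(99 − (q_{South} + q_{West})) − 13q_{South} − 0.5q_{South}².
∂π/∂q_{South} = 86 − 3q_{South} − q_{West} = 0, so q_{South} = 86/3 − (1/3)q_{West}.
The reaction-function slope is −1/3, so an 18-unit rise in q_{West} moves q_{South} by −1/3 × 18 = −6. South's best response falls — the actions are strategic substitutes.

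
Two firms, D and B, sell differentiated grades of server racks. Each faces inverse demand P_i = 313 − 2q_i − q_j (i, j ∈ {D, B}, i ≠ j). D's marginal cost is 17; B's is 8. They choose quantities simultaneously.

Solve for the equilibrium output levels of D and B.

Firm D's profit: π = q_D(313 − 2q_D − q_B) − 17q_D.
∂π/∂q_D = 296 − 4q_D − q_B = 0 ⇒ q_D = 74 − 0.25q_B.
Similarly q_B = 76.25 − 0.25q_D.
Solving the two reaction functions simultaneously: (1 − (−0.25)(−0.25))q_D = 74 − 0.25·76.25, so 0.9375q_D = 54.9375 and q_D = 58.6.
Then q_B = 76.25 − 0.25·58.6 = 61.6.

58.6, 61.6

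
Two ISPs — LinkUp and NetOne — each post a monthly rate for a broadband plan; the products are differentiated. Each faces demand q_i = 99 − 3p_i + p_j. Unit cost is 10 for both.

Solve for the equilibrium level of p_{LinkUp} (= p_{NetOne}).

LinkUp's profit: π = (p_{LinkUp} − 10)(99 − 3p_{LinkUp} + p_{NetOne}).
∂π/∂p_{LinkUp} = 129 − 6p_{LinkUp} + p_{NetOne} = 0 ⇒ p_{LinkUp} = 21.5 + (1/6)p_{NetOne}.
The game is symmetric, so in equilibrium p_{NetOne} = p_{LinkUp}: the reaction function gives (5/6)p_{LinkUp} = 21.5, hence p_{LinkUp} = 25.8.

25.8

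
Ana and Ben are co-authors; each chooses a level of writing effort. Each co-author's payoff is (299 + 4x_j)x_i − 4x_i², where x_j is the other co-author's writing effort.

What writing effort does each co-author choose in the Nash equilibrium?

Ana's payoff is (299 + 4x_B)x_A − 4x_A².
∂π/∂x_A = 299 + 4x_B − 8x_A = 0, so x_A = 37.375 + 0.5x_B.
Setting x_A = x_B in the reaction function: x_A = 37.375 + 0.5x_A, so x_A = 37.375 / 0.5 = 74.75.

74.75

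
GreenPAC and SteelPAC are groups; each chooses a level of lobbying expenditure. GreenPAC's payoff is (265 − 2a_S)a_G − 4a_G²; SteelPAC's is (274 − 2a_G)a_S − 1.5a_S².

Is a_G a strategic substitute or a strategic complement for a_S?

strategic substitutes

Expanding GreenPAC's payoff: 265a_G − 2a_Sa_G − 4a_G².
∂π/∂a_G = 265 − 2a_S − 8a_G = 0, so a_G = 33.125 − 0.25a_S.
The best-response slope da_G/da_S = −0.25 < 0: the reaction function is downward-sloping, so the choices are strategic substitutes.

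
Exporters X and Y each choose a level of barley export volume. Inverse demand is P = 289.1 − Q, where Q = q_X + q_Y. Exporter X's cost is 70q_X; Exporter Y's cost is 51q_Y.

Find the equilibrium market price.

136.7

Exporter X's profit: π = q_X(289.1 − (q_X + q_Y)) − 70q_X.
∂π/∂q_X = 219.1 − 2q_X − q_Y = 0, so q_X = 109.55 − 0.5q_Y.
By the same steps for Y: q_Y = 119.05 − 0.5q_X.
Plugging q_Y into X's best response: q_X = 109.55 − 0.5(119.05 − 0.5q_X) ⇒ 0.75q_X = 50.025, so q_X = 66.7.
Then q_Y = 119.05 − 0.5·66.7 = 85.7.
Equilibrium price: P = 289.1 − 152.4 = 136.7.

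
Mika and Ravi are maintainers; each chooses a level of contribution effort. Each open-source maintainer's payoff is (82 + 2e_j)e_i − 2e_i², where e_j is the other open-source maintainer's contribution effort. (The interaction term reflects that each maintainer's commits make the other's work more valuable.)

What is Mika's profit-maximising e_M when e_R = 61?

51

Mika's payoff is (82 + 2e_R)e_M − 2e_M².
∂π/∂e_M = 82 + 2e_R − 4e_M = 0, so e_M = 20.5 + 0.5e_R.
At e_R = 61: e_M = 20.5 + 0.5·61 = 51.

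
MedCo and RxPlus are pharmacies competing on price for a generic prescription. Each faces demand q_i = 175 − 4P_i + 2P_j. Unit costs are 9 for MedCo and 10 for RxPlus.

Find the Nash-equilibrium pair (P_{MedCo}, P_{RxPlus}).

35.3, 35.7

MedCo's profit: π = (P_{MedCo} − 9)(175 − 4P_{MedCo} + 2P_{RxPlus}).
∂π/∂P_{MedCo} = 211 − 8P_{MedCo} + 2P_{RxPlus} = 0 ⇒ P_{MedCo} = 26.375 + 0.25P_{RxPlus}.
Similarly P_{RxPlus} = 26.875 + 0.25P_{MedCo}.
Solving the two reaction functions simultaneously: (1 − (0.25)(0.25))P_{MedCo} = 26.375 + 0.25·26.875, so 0.9375P_{MedCo} = 1059/32 and P_{MedCo} = 35.3.
Then P_{RxPlus} = 26.875 + 0.25·35.3 = 35.7.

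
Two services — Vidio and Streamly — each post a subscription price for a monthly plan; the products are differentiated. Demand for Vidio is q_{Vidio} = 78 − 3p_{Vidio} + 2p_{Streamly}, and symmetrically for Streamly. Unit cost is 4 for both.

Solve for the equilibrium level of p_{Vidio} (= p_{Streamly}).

22.5

Vidio's profit: π = (p_{Vidio} − 4)(78 − 3p_{Vidio} + 2p_{Streamly}).
∂π/∂p_{Vidio} = 90 − 6p_{Vidio} + 2p_{Streamly} = 0 ⇒ p_{Vidio} = 15 + (1/3)p_{Streamly}.
Setting p_{Vidio} = p_{Streamly} in the reaction function: p_{Vidio} = 15 + (1/3)p_{Vidio}, so p_{Vidio} = 15 / (2/3) = 22.5.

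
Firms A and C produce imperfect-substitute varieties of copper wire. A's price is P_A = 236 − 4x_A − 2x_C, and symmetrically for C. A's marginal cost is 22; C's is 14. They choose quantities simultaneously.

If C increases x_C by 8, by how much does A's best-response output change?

Firm A's profit: π = x_A(236 − 4x_A − 2x_C) − 22x_A.
∂π/∂x_A = 214 − 8x_A − 2x_C = 0 ⇒ x_A = 26.75 − 0.25x_C.
The reaction-function slope is −0.25, so an 8-unit rise in x_C moves x_A by −0.25 × 8 = −2. A's best response falls — the actions are strategic substitutes.

-2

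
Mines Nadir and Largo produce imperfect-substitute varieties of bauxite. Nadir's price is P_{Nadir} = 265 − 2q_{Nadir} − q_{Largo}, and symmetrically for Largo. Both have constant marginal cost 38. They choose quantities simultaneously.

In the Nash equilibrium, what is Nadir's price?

Mine Nadir's profit: π = q_{Nadir}(265 − 2q_{Nadir} − q_{Largo}) − 38q_{Nadir}.
∂π/∂q_{Nadir} = 227 − 4q_{Nadir} − q_{Largo} = 0 ⇒ q_{Nadir} = 56.75 − 0.25q_{Largo}.
By symmetry q_{Largo} = q_{Nadir}; substituting into the reaction function, 1.25q_{Nadir} = 56.75 and q_{Nadir} = 45.4.
P_{Nadir} = 265 − 2·45.4 − 45.4 = 128.8.

128.8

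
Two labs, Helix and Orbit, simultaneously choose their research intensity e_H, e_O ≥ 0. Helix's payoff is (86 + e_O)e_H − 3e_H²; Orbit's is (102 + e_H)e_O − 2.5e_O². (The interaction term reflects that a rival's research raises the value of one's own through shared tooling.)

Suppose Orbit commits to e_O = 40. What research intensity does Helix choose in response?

21

Expanding Helix's payoff: 86e_H + e_Oe_H − 3e_H².
∂π/∂e_H = 86 + e_O − 6e_H = 0, so e_H = 43/3 + (1/6)e_O.
At e_O = 40: e_H = 43/3 + (1/6)·40 = 21.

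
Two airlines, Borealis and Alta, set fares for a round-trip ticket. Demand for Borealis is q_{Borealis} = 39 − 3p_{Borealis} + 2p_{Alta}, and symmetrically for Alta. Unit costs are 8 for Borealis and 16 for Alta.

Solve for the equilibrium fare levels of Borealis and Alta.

17.25, 20.25

Borealis's profit: π = (p_{Borealis} − 8)(39 − 3p_{Borealis} + 2p_{Alta}).
∂π/∂p_{Borealis} = 63 − 6p_{Borealis} + 2p_{Alta} = 0 ⇒ p_{Borealis} = 10.5 + (1/3)p_{Alta}.
Similarly p_{Alta} = 14.5 + (1/3)p_{Borealis}.
Plugging p_{Alta} into Borealis's best response: p_{Borealis} = 10.5 + (1/3)(14.5 + (1/3)p_{Borealis}) ⇒ (8/9)p_{Borealis} = 46/3, so p_{Borealis} = 17.25.
Then p_{Alta} = 14.5 + (1/3)·17.25 = 20.25.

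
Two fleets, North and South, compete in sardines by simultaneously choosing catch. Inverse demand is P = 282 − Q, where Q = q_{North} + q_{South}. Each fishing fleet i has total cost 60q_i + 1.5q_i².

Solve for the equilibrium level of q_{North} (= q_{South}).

Fishing fleet North's profit: π = q_{North}(282 − (q_{North} + q_{South})) − 60q_{North} − 1.5q_{North}².
∂π/∂q_{North} = 222 − 5q_{North} − q_{South} = 0, so q_{North} = 44.4 − 0.2q_{South}.
By symmetry q_{South} = q_{North}; substituting into the reaction function, 1.2q_{North} = 44.4 and q_{North} = 37.

37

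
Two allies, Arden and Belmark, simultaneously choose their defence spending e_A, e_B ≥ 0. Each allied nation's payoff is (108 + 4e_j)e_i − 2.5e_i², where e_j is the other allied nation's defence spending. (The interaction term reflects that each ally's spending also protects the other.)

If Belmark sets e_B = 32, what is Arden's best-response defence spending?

Arden's payoff is (108 + 4e_B)e_A − 2.5e_A².
∂π/∂e_A = 108 + 4e_B − 5e_A = 0, so e_A = 21.6 + 0.8e_B.
At e_B = 32: e_A = 21.6 + 0.8·32 = 47.2.

47.2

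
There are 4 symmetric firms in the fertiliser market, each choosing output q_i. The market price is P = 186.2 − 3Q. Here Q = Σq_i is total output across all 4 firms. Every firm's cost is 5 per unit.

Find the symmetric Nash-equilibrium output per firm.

12.08

A representative firm's profit is π_i = q_i(186.2 − 3Q) − 5q_i, with Q = q_i + Σ_{j≠i} q_j.
First-order condition: 181.2 − 6q_i − 3Σ_{j≠i} q_j = 0.
Imposing symmetry (q_j = q for all j) turns Σ_{j≠i} q_j into 3q, so 181.2 = 15q and q = 12.08.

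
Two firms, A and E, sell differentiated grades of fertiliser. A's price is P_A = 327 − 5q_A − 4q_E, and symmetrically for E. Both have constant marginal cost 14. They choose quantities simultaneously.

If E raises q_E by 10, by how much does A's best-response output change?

-4

Firm A's profit: π = q_A(327 − 5q_A − 4q_E) − 14q_A.
∂π/∂q_A = 313 − 10q_A − 4q_E = 0 ⇒ q_A = 31.3 − 0.4q_E.
The reaction-function slope is −0.4, so a 10-unit rise in q_E moves q_A by −0.4 × 10 = −4. A's best response falls — the actions are strategic substitutes.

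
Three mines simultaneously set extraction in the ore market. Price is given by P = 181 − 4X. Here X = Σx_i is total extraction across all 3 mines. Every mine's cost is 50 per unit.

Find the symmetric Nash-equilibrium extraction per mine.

8.1875

A representative mine's profit is π_i = x_i(181 − 4X) − 50x_i, with X = x_i + Σ_{j≠i} x_j.
First-order condition: 131 − 8x_i − 4Σ_{j≠i} x_j = 0.
In a symmetric equilibrium every mine chooses the same x, so Σ_{j≠i} x_j = 2x. The condition becomes 131 − 16x = 0, giving x = 131/16 = 8.1875.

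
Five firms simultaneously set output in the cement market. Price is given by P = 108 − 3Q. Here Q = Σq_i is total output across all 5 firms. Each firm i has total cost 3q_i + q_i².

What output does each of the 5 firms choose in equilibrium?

5.25

A representative firm's profit is π_i = q_i(108 − 3Q) − 3q_i − q_i², with Q = q_i + Σ_{j≠i} q_j.
First-order condition: 105 − 8q_i − 3Σ_{j≠i} q_j = 0.
In a symmetric equilibrium every firm chooses the same q, so Σ_{j≠i} q_j = 4q. The condition becomes 105 − 20q = 0, giving q = 105/20 = 5.25.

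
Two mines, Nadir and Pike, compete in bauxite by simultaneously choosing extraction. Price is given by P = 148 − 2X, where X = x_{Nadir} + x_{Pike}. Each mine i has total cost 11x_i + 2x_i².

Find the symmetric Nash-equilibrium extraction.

13.7

Mine Nadir's profit: π = x_{Nadir}(148 − 2(x_{Nadir} + x_{Pike})) − 11x_{Nadir} − 2x_{Nadir}².
∂π/∂x_{Nadir} = 137 − 8x_{Nadir} − 2x_{Pike} = 0, so x_{Nadir} = 17.125 − 0.25x_{Pike}.
Setting x_{Nadir} = x_{Pike} in the reaction function: x_{Nadir} = 17.125 − 0.25x_{Nadir}, so x_{Nadir} = 17.125 / 1.25 = 13.7.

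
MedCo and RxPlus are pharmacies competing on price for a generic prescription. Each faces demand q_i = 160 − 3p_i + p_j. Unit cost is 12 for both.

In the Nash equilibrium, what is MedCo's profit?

2219.52

MedCo's profit: π = (p_{MedCo} − 12)(160 − 3p_{MedCo} + p_{RxPlus}).
∂π/∂p_{MedCo} = 196 − 6p_{MedCo} + p_{RxPlus} = 0 ⇒ p_{MedCo} = 98/3 + (1/6)p_{RxPlus}.
Setting p_{MedCo} = p_{RxPlus} in the reaction function: p_{MedCo} = 98/3 + (1/6)p_{MedCo}, so p_{MedCo} = (98/3) / (5/6) = 39.2.
q_{MedCo} = 160 − 3·39.2 + 39.2 = 81.6.
Profit = (39.2 − 12)·81.6 = 2219.52.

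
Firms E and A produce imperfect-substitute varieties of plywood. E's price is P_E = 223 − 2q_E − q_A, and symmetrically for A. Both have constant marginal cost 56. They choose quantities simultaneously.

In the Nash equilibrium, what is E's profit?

Firm E's profit: π = q_E(223 − 2q_E − q_A) − 56q_E.
∂π/∂q_E = 167 − 4q_E − q_A = 0 ⇒ q_E = 41.75 − 0.25q_A.
Setting q_E = q_A in the reaction function: q_E = 41.75 − 0.25q_E, so q_E = 41.75 / 1.25 = 33.4.
P_E = 223 − 2·33.4 − 33.4 = 122.8.
Profit = (122.8 − 56)·33.4 = 2231.12.

2231.12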